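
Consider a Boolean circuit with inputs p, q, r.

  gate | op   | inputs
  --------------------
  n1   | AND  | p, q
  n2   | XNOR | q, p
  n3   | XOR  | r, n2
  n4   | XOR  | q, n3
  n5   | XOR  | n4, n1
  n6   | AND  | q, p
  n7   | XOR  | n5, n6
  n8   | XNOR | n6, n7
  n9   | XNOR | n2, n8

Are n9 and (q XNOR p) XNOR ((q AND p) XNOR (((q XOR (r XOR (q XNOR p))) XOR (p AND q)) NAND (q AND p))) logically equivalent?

n1 = p AND q
n2 = q XNOR p
n3 = r XOR n2 = r XOR (q XNOR p)
n4 = q XOR n3 = q XOR (r XOR (q XNOR p))
n5 = n4 XOR n1 = (q XOR (r XOR (q XNOR p))) XOR (p AND q)
n6 = q AND p
n7 = n5 XOR n6 = ((q XOR (r XOR (q XNOR p))) XOR (p AND q)) XOR (q AND p)
n8 = n6 XNOR n7 = (q AND p) XNOR (((q XOR (r XOR (q XNOR p))) XOR (p AND q)) XOR (q AND p))
n9 = n2 XNOR n8 = (q XNOR p) XNOR ((q AND p) XNOR (((q XOR (r XOR (q XNOR p))) XOR (p AND q)) XOR (q AND p)))
At p=0, q=0, r=1: circuit gives 1, formula gives 0.

No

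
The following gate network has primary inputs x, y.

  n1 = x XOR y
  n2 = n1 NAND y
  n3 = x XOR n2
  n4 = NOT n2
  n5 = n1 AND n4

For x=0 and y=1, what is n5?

n1 = 0 XOR 1 = 1
n2 = 1 NAND 1 = 0
n4 = NOT 0 = 1
n5 = 1 AND 1 = 1

1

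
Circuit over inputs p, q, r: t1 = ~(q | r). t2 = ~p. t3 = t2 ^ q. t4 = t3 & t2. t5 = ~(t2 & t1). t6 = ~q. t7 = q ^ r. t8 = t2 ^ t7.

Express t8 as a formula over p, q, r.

t2 = ~p
t7 = q ^ r
t8 = t2 ^ t7 = ~p ^ (q ^ r)

~p ^ (q ^ r)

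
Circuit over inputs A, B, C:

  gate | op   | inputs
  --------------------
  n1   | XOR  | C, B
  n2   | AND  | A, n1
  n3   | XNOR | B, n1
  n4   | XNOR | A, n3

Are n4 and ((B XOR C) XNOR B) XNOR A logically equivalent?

n1 = C XOR B
n3 = B XNOR n1 = B XNOR (C XOR B)
n4 = A XNOR n3 = A XNOR (B XNOR (C XOR B))
At A=0, B=0, C=0: circuit gives 0, formula gives 0.
At A=0, B=0, C=1: circuit gives 1, formula gives 1.
Agrees on all 8 inputs.

Yes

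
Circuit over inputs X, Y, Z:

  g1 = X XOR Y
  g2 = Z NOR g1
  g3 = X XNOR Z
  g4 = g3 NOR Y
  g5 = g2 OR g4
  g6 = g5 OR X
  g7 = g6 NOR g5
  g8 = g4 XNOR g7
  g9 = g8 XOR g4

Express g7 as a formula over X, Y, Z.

(((Z NOR (X XOR Y)) OR ((X XNOR Z) NOR Y)) OR X) NOR ((Z NOR (X XOR Y)) OR ((X XNOR Z) NOR Y))

g1 = X XOR Y
g2 = Z NOR g1 = Z NOR (X XOR Y)
g3 = X XNOR Z
g4 = g3 NOR Y = (X XNOR Z) NOR Y
g5 = g2 OR g4 = (Z NOR (X XOR Y)) OR ((X XNOR Z) NOR Y)
g6 = g5 OR X = ((Z NOR (X XOR Y)) OR ((X XNOR Z) NOR Y)) OR X
g7 = g6 NOR g5 = (((Z NOR (X XOR Y)) OR ((X XNOR Z) NOR Y)) OR X) NOR ((Z NOR (X XOR Y)) OR ((X XNOR Z) NOR Y))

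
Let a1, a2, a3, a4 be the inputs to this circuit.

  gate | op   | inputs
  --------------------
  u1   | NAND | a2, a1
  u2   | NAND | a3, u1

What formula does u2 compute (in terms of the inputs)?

a3 NAND (a2 NAND a1)

u1 = a2 NAND a1
u2 = a3 NAND u1 = a3 NAND (a2 NAND a1)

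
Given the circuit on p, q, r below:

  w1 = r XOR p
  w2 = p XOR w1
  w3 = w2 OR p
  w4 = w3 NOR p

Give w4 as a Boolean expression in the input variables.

((p XOR (r XOR p)) OR p) NOR p

w1 = r XOR p
w2 = p XOR w1 = p XOR (r XOR p)
w3 = w2 OR p = (p XOR (r XOR p)) OR p
w4 = w3 NOR p = ((p XOR (r XOR p)) OR p) NOR p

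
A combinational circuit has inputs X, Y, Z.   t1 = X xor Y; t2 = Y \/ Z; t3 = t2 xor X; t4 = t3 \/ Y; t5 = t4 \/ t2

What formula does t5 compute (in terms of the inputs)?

(((Y \/ Z) xor X) \/ Y) \/ (Y \/ Z)

t2 = Y \/ Z
t3 = t2 xor X = (Y \/ Z) xor X
t4 = t3 \/ Y = ((Y \/ Z) xor X) \/ Y
t5 = t4 \/ t2 = (((Y \/ Z) xor X) \/ Y) \/ (Y \/ Z)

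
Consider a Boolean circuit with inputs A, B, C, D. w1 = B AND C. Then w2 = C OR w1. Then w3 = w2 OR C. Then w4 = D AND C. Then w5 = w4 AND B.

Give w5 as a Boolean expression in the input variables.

(D AND C) AND B

w4 = D AND C
w5 = w4 AND B = (D AND C) AND B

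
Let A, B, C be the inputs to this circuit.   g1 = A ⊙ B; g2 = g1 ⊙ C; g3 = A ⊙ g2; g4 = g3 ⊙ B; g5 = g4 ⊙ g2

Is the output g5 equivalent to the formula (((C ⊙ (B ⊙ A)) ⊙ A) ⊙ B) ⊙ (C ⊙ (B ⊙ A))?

g1 = A ⊙ B
g2 = g1 ⊙ C = (A ⊙ B) ⊙ C
g3 = A ⊙ g2 = A ⊙ ((A ⊙ B) ⊙ C)
g4 = g3 ⊙ B = (A ⊙ ((A ⊙ B) ⊙ C)) ⊙ B
g5 = g4 ⊙ g2 = ((A ⊙ ((A ⊙ B) ⊙ C)) ⊙ B) ⊙ ((A ⊙ B) ⊙ C)
At A=0, B=1, C=0: circuit gives 0, formula gives 0.
At A=0, B=0, C=0: circuit gives 1, formula gives 1.
Agrees on all 8 inputs.

Yes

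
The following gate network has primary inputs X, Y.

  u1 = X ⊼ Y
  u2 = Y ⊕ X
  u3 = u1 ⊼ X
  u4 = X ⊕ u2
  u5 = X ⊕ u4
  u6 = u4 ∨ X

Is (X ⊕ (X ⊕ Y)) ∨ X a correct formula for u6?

u2 = Y ⊕ X
u4 = X ⊕ u2 = X ⊕ (Y ⊕ X)
u6 = u4 ∨ X = (X ⊕ (Y ⊕ X)) ∨ X
At X=0, Y=0: circuit gives 0, formula gives 0.
At X=0, Y=1: circuit gives 1, formula gives 1.
Agrees on all 4 inputs.

Yes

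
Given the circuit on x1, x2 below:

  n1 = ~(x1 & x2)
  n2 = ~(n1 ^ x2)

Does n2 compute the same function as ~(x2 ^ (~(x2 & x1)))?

Yes

n1 = ~(x1 & x2)
n2 = ~(n1 ^ x2) = ~((~(x1 & x2)) ^ x2)
At x1=0, x2=0: circuit gives 0, formula gives 0.
At x1=0, x2=1: circuit gives 1, formula gives 1.
Agrees on all 4 inputs.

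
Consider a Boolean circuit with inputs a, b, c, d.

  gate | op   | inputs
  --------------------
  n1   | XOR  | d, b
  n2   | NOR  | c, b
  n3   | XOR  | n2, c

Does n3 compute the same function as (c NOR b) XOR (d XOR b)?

No

n2 = c NOR b
n3 = n2 XOR c = (c NOR b) XOR c
At a=0, b=0, c=0, d=1: circuit gives 1, formula gives 0.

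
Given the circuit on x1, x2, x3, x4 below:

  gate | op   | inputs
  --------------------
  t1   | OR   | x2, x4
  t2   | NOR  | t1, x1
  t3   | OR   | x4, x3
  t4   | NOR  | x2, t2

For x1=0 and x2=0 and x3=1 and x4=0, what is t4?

0

t1 = 0 OR 0 = 0
t2 = 0 NOR 0 = 1
t4 = 0 NOR 1 = 0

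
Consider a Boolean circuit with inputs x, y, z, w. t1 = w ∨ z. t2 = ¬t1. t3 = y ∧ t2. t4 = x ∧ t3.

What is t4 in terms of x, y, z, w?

x ∧ (y ∧ ¬(w ∨ z))

t1 = w ∨ z
t2 = ¬t1 = ¬(w ∨ z)
t3 = y ∧ t2 = y ∧ ¬(w ∨ z)
t4 = x ∧ t3 = x ∧ (y ∧ ¬(w ∨ z))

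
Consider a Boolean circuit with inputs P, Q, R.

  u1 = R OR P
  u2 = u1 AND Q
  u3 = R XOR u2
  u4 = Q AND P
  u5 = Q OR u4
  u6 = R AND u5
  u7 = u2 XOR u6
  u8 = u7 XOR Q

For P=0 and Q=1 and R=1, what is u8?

u1 = 1 OR 0 = 1
u2 = 1 AND 1 = 1
u4 = 1 AND 0 = 0
u5 = 1 OR 0 = 1
u6 = 1 AND 1 = 1
u7 = 1 XOR 1 = 0
u8 = 0 XOR 1 = 1

1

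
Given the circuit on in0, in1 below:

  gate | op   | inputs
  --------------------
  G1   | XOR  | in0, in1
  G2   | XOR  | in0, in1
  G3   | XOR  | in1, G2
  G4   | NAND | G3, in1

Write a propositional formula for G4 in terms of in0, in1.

(in1 XOR (in0 XOR in1)) NAND in1

G2 = in0 XOR in1
G3 = in1 XOR G2 = in1 XOR (in0 XOR in1)
G4 = G3 NAND in1 = (in1 XOR (in0 XOR in1)) NAND in1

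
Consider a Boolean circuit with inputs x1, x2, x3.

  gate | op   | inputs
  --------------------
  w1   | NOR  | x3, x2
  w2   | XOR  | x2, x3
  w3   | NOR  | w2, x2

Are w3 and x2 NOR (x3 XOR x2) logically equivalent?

w2 = x2 XOR x3
w3 = w2 NOR x2 = (x2 XOR x3) NOR x2
At x1=0, x2=0, x3=1: circuit gives 0, formula gives 0.
At x1=0, x2=0, x3=0: circuit gives 1, formula gives 1.
Agrees on all 8 inputs.

Yes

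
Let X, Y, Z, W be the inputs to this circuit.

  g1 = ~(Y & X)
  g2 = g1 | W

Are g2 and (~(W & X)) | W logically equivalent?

g1 = ~(Y & X)
g2 = g1 | W = (~(Y & X)) | W
At X=1, Y=1, Z=0, W=0: circuit gives 0, formula gives 1.

No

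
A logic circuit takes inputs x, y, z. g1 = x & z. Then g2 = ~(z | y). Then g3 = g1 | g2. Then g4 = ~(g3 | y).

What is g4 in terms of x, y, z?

~(((x & z) | (~(z | y))) | y)

g1 = x & z
g2 = ~(z | y)
g3 = g1 | g2 = (x & z) | (~(z | y))
g4 = ~(g3 | y) = ~(((x & z) | (~(z | y))) | y)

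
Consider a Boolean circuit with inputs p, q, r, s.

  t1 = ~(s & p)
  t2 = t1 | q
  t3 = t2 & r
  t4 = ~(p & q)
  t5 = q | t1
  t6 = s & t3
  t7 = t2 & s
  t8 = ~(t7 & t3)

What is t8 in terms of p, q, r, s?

t1 = ~(s & p)
t2 = t1 | q = (~(s & p)) | q
t3 = t2 & r = ((~(s & p)) | q) & r
t7 = t2 & s = ((~(s & p)) | q) & s
t8 = ~(t7 & t3) = ~((((~(s & p)) | q) & s) & (((~(s & p)) | q) & r))

~((((~(s & p)) | q) & s) & (((~(s & p)) | q) & r))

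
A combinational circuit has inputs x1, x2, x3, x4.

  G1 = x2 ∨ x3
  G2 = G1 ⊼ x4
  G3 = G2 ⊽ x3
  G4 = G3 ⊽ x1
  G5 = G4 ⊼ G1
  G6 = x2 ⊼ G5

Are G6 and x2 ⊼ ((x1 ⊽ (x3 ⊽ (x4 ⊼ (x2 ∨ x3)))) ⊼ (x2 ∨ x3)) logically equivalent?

Yes

G1 = x2 ∨ x3
G2 = G1 ⊼ x4 = (x2 ∨ x3) ⊼ x4
G3 = G2 ⊽ x3 = ((x2 ∨ x3) ⊼ x4) ⊽ x3
G4 = G3 ⊽ x1 = (((x2 ∨ x3) ⊼ x4) ⊽ x3) ⊽ x1
G5 = G4 ⊼ G1 = ((((x2 ∨ x3) ⊼ x4) ⊽ x3) ⊽ x1) ⊼ (x2 ∨ x3)
G6 = x2 ⊼ G5 = x2 ⊼ (((((x2 ∨ x3) ⊼ x4) ⊽ x3) ⊽ x1) ⊼ (x2 ∨ x3))
At x1=0, x2=1, x3=0, x4=1: circuit gives 0, formula gives 0.
At x1=0, x2=0, x3=0, x4=0: circuit gives 1, formula gives 1.
Agrees on all 16 inputs.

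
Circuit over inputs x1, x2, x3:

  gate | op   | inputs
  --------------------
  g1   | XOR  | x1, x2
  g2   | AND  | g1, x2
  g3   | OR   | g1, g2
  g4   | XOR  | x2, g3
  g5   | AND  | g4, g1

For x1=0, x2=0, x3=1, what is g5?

g1 = 0 XOR 0 = 0
g2 = 0 AND 0 = 0
g3 = 0 OR 0 = 0
g4 = 0 XOR 0 = 0
g5 = 0 AND 0 = 0

0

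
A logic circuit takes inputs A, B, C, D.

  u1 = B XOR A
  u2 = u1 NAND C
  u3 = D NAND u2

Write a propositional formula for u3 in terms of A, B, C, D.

D NAND ((B XOR A) NAND C)

u1 = B XOR A
u2 = u1 NAND C = (B XOR A) NAND C
u3 = D NAND u2 = D NAND ((B XOR A) NAND C)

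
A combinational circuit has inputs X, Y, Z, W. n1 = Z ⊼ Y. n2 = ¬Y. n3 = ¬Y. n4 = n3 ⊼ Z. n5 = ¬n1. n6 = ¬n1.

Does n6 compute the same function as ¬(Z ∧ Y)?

n1 = Z ⊼ Y
n6 = ¬n1 = ¬(Z ⊼ Y)
At X=0, Y=0, Z=0, W=0: circuit gives 0, formula gives 1.

No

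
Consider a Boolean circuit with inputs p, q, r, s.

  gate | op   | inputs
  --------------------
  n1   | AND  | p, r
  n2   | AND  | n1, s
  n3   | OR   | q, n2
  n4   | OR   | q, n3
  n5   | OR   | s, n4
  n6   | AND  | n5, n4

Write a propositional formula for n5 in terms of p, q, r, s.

n1 = p AND r
n2 = n1 AND s = (p AND r) AND s
n3 = q OR n2 = q OR ((p AND r) AND s)
n4 = q OR n3 = q OR (q OR ((p AND r) AND s))
n5 = s OR n4 = s OR (q OR (q OR ((p AND r) AND s)))

s OR (q OR (q OR ((p AND r) AND s)))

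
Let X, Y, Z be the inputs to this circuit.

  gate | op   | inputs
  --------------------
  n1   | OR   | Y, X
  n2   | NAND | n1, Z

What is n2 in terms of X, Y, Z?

(Y OR X) NAND Z

n1 = Y OR X
n2 = n1 NAND Z = (Y OR X) NAND Z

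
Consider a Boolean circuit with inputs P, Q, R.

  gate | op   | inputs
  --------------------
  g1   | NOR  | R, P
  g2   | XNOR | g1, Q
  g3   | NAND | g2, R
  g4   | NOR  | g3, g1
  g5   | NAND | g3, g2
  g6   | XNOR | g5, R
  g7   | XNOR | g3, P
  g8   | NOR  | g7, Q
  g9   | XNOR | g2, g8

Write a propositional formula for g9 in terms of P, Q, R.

((R NOR P) XNOR Q) XNOR (((((R NOR P) XNOR Q) NAND R) XNOR P) NOR Q)

g1 = R NOR P
g2 = g1 XNOR Q = (R NOR P) XNOR Q
g3 = g2 NAND R = ((R NOR P) XNOR Q) NAND R
g7 = g3 XNOR P = (((R NOR P) XNOR Q) NAND R) XNOR P
g8 = g7 NOR Q = ((((R NOR P) XNOR Q) NAND R) XNOR P) NOR Q
g9 = g2 XNOR g8 = ((R NOR P) XNOR Q) XNOR (((((R NOR P) XNOR Q) NAND R) XNOR P) NOR Q)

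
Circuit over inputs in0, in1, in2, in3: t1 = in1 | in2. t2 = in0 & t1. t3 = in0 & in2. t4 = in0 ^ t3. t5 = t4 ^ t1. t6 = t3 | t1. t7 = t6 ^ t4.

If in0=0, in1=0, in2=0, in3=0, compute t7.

t1 = 0 | 0 = 0
t3 = 0 & 0 = 0
t4 = 0 ^ 0 = 0
t6 = 0 | 0 = 0
t7 = 0 ^ 0 = 0

0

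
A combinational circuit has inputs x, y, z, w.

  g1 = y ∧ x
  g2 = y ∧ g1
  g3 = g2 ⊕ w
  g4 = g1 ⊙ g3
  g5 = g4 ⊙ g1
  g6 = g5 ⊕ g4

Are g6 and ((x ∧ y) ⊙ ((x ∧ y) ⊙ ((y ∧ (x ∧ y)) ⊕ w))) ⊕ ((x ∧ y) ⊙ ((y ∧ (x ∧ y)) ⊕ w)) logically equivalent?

Yes

g1 = y ∧ x
g2 = y ∧ g1 = y ∧ (y ∧ x)
g3 = g2 ⊕ w = (y ∧ (y ∧ x)) ⊕ w
g4 = g1 ⊙ g3 = (y ∧ x) ⊙ ((y ∧ (y ∧ x)) ⊕ w)
g5 = g4 ⊙ g1 = ((y ∧ x) ⊙ ((y ∧ (y ∧ x)) ⊕ w)) ⊙ (y ∧ x)
g6 = g5 ⊕ g4 = (((y ∧ x) ⊙ ((y ∧ (y ∧ x)) ⊕ w)) ⊙ (y ∧ x)) ⊕ ((y ∧ x) ⊙ ((y ∧ (y ∧ x)) ⊕ w))
At x=1, y=1, z=0, w=0: circuit gives 0, formula gives 0.
At x=0, y=0, z=0, w=0: circuit gives 1, formula gives 1.
Agrees on all 16 inputs.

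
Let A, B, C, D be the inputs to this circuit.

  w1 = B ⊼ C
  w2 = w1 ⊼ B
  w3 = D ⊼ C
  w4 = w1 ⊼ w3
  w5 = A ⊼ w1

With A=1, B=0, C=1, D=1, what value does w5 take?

w1 = 0 ⊼ 1 = 1
w5 = 1 ⊼ 1 = 0

0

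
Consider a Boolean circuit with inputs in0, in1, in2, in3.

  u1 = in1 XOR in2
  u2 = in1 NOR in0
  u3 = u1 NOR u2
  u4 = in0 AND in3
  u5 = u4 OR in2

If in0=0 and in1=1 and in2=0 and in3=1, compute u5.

u4 = 0 AND 1 = 0
u5 = 0 OR 0 = 0

0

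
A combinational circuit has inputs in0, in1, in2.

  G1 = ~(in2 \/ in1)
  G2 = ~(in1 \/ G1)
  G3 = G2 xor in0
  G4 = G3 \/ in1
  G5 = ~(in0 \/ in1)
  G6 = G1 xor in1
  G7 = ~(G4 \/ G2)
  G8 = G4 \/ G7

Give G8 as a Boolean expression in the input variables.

(((~(in1 \/ (~(in2 \/ in1)))) xor in0) \/ in1) \/ (~((((~(in1 \/ (~(in2 \/ in1)))) xor in0) \/ in1) \/ (~(in1 \/ (~(in2 \/ in1))))))

G1 = ~(in2 \/ in1)
G2 = ~(in1 \/ G1) = ~(in1 \/ (~(in2 \/ in1)))
G3 = G2 xor in0 = (~(in1 \/ (~(in2 \/ in1)))) xor in0
G4 = G3 \/ in1 = ((~(in1 \/ (~(in2 \/ in1)))) xor in0) \/ in1
G7 = ~(G4 \/ G2) = ~((((~(in1 \/ (~(in2 \/ in1)))) xor in0) \/ in1) \/ (~(in1 \/ (~(in2 \/ in1)))))
G8 = G4 \/ G7 = (((~(in1 \/ (~(in2 \/ in1)))) xor in0) \/ in1) \/ (~((((~(in1 \/ (~(in2 \/ in1)))) xor in0) \/ in1) \/ (~(in1 \/ (~(in2 \/ in1))))))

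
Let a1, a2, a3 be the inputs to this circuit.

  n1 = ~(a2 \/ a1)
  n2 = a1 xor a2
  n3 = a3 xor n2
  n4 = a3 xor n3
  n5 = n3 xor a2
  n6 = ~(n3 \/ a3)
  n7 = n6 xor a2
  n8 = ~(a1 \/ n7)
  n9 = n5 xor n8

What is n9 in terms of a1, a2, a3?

((a3 xor (a1 xor a2)) xor a2) xor (~(a1 \/ ((~((a3 xor (a1 xor a2)) \/ a3)) xor a2)))

n2 = a1 xor a2
n3 = a3 xor n2 = a3 xor (a1 xor a2)
n5 = n3 xor a2 = (a3 xor (a1 xor a2)) xor a2
n6 = ~(n3 \/ a3) = ~((a3 xor (a1 xor a2)) \/ a3)
n7 = n6 xor a2 = (~((a3 xor (a1 xor a2)) \/ a3)) xor a2
n8 = ~(a1 \/ n7) = ~(a1 \/ ((~((a3 xor (a1 xor a2)) \/ a3)) xor a2))
n9 = n5 xor n8 = ((a3 xor (a1 xor a2)) xor a2) xor (~(a1 \/ ((~((a3 xor (a1 xor a2)) \/ a3)) xor a2)))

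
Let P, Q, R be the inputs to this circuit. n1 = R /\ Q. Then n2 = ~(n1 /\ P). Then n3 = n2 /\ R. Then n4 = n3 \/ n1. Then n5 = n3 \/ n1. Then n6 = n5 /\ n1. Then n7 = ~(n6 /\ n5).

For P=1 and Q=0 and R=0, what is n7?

1

n1 = 0 /\ 0 = 0
n2 = ~(0 /\ 1) = 1
n3 = 1 /\ 0 = 0
n5 = 0 \/ 0 = 0
n6 = 0 /\ 0 = 0
n7 = ~(0 /\ 0) = 1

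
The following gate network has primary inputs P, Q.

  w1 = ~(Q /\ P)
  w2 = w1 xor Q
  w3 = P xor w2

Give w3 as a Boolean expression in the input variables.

P xor ((~(Q /\ P)) xor Q)

w1 = ~(Q /\ P)
w2 = w1 xor Q = (~(Q /\ P)) xor Q
w3 = P xor w2 = P xor ((~(Q /\ P)) xor Q)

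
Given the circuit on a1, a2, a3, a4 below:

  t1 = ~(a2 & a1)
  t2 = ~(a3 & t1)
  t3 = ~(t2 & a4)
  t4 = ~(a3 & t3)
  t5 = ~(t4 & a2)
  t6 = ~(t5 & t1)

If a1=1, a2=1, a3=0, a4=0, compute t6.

1

t1 = ~(1 & 1) = 0
t2 = ~(0 & 0) = 1
t3 = ~(1 & 0) = 1
t4 = ~(0 & 1) = 1
t5 = ~(1 & 1) = 0
t6 = ~(0 & 0) = 1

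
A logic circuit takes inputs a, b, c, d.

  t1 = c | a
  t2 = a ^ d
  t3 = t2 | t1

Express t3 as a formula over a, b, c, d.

(a ^ d) | (c | a)

t1 = c | a
t2 = a ^ d
t3 = t2 | t1 = (a ^ d) | (c | a)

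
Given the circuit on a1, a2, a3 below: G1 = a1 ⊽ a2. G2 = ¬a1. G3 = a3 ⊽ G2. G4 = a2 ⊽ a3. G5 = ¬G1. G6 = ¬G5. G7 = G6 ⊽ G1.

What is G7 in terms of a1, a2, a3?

G1 = a1 ⊽ a2
G5 = ¬G1 = ¬(a1 ⊽ a2)
G6 = ¬G5 = ¬¬(a1 ⊽ a2)
G7 = G6 ⊽ G1 = ¬¬(a1 ⊽ a2) ⊽ (a1 ⊽ a2)

¬¬(a1 ⊽ a2) ⊽ (a1 ⊽ a2)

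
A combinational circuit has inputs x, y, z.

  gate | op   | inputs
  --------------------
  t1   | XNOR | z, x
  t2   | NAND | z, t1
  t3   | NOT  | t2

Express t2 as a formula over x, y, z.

z NAND (z XNOR x)

t1 = z XNOR x
t2 = z NAND t1 = z NAND (z XNOR x)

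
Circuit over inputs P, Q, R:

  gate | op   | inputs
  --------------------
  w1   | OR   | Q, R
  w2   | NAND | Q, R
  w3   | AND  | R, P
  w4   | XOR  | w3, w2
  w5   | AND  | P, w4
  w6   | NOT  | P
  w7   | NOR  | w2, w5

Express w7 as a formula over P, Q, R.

(Q NAND R) NOR (P AND ((R AND P) XOR (Q NAND R)))

w2 = Q NAND R
w3 = R AND P
w4 = w3 XOR w2 = (R AND P) XOR (Q NAND R)
w5 = P AND w4 = P AND ((R AND P) XOR (Q NAND R))
w7 = w2 NOR w5 = (Q NAND R) NOR (P AND ((R AND P) XOR (Q NAND R)))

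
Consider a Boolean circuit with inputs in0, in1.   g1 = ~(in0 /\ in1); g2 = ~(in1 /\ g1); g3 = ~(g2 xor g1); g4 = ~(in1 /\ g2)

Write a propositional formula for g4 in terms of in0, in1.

~(in1 /\ (~(in1 /\ (~(in0 /\ in1)))))

g1 = ~(in0 /\ in1)
g2 = ~(in1 /\ g1) = ~(in1 /\ (~(in0 /\ in1)))
g4 = ~(in1 /\ g2) = ~(in1 /\ (~(in1 /\ (~(in0 /\ in1)))))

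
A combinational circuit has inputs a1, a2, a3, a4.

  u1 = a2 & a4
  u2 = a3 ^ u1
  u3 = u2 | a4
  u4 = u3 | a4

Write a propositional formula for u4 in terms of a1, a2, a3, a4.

u1 = a2 & a4
u2 = a3 ^ u1 = a3 ^ (a2 & a4)
u3 = u2 | a4 = (a3 ^ (a2 & a4)) | a4
u4 = u3 | a4 = ((a3 ^ (a2 & a4)) | a4) | a4

((a3 ^ (a2 & a4)) | a4) | a4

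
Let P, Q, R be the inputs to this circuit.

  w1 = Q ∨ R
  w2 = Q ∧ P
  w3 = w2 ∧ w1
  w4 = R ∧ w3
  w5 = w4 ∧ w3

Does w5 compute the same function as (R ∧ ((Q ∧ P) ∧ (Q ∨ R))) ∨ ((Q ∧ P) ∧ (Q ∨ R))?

No

w1 = Q ∨ R
w2 = Q ∧ P
w3 = w2 ∧ w1 = (Q ∧ P) ∧ (Q ∨ R)
w4 = R ∧ w3 = R ∧ ((Q ∧ P) ∧ (Q ∨ R))
w5 = w4 ∧ w3 = (R ∧ ((Q ∧ P) ∧ (Q ∨ R))) ∧ ((Q ∧ P) ∧ (Q ∨ R))
At P=1, Q=1, R=0: circuit gives 0, formula gives 1.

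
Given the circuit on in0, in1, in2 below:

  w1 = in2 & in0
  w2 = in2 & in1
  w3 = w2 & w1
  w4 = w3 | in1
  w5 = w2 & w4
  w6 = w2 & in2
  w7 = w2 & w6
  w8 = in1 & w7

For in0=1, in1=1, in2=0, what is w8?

0

w2 = 0 & 1 = 0
w6 = 0 & 0 = 0
w7 = 0 & 0 = 0
w8 = 1 & 0 = 0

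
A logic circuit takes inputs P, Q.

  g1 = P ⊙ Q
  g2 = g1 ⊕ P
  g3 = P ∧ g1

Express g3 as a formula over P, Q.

P ∧ (P ⊙ Q)

g1 = P ⊙ Q
g3 = P ∧ g1 = P ∧ (P ⊙ Q)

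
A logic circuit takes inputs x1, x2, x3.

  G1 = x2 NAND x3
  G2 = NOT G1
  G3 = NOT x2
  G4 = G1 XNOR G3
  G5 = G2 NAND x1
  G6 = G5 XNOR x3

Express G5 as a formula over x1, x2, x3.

NOT (x2 NAND x3) NAND x1

G1 = x2 NAND x3
G2 = NOT G1 = NOT (x2 NAND x3)
G5 = G2 NAND x1 = NOT (x2 NAND x3) NAND x1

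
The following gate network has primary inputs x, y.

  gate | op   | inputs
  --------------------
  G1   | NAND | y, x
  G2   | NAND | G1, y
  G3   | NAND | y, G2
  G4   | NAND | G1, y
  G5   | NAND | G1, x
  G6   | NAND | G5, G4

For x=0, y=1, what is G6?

1

G1 = 1 NAND 0 = 1
G4 = 1 NAND 1 = 0
G5 = 1 NAND 0 = 1
G6 = 1 NAND 0 = 1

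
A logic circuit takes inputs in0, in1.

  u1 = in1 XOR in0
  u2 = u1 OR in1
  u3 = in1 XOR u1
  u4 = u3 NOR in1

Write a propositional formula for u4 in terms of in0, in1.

(in1 XOR (in1 XOR in0)) NOR in1

u1 = in1 XOR in0
u3 = in1 XOR u1 = in1 XOR (in1 XOR in0)
u4 = u3 NOR in1 = (in1 XOR (in1 XOR in0)) NOR in1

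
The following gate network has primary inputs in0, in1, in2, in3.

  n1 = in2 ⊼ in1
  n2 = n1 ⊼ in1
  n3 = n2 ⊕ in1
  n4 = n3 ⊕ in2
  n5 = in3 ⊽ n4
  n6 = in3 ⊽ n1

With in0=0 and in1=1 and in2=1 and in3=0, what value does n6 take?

n1 = 1 ⊼ 1 = 0
n6 = 0 ⊽ 0 = 1

1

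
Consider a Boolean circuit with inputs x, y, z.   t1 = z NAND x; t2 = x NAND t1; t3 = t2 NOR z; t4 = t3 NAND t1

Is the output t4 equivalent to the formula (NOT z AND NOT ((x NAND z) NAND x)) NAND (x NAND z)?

t1 = z NAND x
t2 = x NAND t1 = x NAND (z NAND x)
t3 = t2 NOR z = (x NAND (z NAND x)) NOR z
t4 = t3 NAND t1 = ((x NAND (z NAND x)) NOR z) NAND (z NAND x)
At x=1, y=0, z=0: circuit gives 0, formula gives 0.
At x=0, y=0, z=0: circuit gives 1, formula gives 1.
Agrees on all 8 inputs.

Yes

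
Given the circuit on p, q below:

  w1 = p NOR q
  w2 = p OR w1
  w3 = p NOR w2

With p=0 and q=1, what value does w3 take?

w1 = 0 NOR 1 = 0
w2 = 0 OR 0 = 0
w3 = 0 NOR 0 = 1

1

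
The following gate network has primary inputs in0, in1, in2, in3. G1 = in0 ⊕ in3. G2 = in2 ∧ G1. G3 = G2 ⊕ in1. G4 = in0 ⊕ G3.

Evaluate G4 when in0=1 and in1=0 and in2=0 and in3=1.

1

G1 = 1 ⊕ 1 = 0
G2 = 0 ∧ 0 = 0
G3 = 0 ⊕ 0 = 0
G4 = 1 ⊕ 0 = 1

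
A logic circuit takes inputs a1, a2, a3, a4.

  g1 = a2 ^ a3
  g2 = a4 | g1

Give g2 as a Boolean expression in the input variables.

g1 = a2 ^ a3
g2 = a4 | g1 = a4 | (a2 ^ a3)

a4 | (a2 ^ a3)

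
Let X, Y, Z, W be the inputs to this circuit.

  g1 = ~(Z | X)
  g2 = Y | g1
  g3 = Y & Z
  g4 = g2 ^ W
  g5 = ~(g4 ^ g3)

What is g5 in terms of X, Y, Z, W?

~(((Y | (~(Z | X))) ^ W) ^ (Y & Z))

g1 = ~(Z | X)
g2 = Y | g1 = Y | (~(Z | X))
g3 = Y & Z
g4 = g2 ^ W = (Y | (~(Z | X))) ^ W
g5 = ~(g4 ^ g3) = ~(((Y | (~(Z | X))) ^ W) ^ (Y & Z))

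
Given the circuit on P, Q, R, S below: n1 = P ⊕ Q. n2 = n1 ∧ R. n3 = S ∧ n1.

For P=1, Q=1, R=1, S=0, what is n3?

0

n1 = 1 ⊕ 1 = 0
n3 = 0 ∧ 0 = 0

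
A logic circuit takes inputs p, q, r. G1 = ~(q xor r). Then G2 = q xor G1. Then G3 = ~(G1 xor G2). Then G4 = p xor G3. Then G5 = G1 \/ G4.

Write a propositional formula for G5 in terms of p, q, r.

G1 = ~(q xor r)
G2 = q xor G1 = q xor (~(q xor r))
G3 = ~(G1 xor G2) = ~((~(q xor r)) xor (q xor (~(q xor r))))
G4 = p xor G3 = p xor (~((~(q xor r)) xor (q xor (~(q xor r)))))
G5 = G1 \/ G4 = (~(q xor r)) \/ (p xor (~((~(q xor r)) xor (q xor (~(q xor r))))))

(~(q xor r)) \/ (p xor (~((~(q xor r)) xor (q xor (~(q xor r))))))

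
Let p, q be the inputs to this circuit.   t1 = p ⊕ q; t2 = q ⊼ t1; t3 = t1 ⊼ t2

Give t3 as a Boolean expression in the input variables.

t1 = p ⊕ q
t2 = q ⊼ t1 = q ⊼ (p ⊕ q)
t3 = t1 ⊼ t2 = (p ⊕ q) ⊼ (q ⊼ (p ⊕ q))

(p ⊕ q) ⊼ (q ⊼ (p ⊕ q))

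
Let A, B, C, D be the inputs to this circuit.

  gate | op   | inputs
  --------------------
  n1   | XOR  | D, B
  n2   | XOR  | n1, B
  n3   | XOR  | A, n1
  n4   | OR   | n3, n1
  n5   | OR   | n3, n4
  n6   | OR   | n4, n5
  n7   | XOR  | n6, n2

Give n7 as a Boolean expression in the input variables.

(((A XOR (D XOR B)) OR (D XOR B)) OR ((A XOR (D XOR B)) OR ((A XOR (D XOR B)) OR (D XOR B)))) XOR ((D XOR B) XOR B)

n1 = D XOR B
n2 = n1 XOR B = (D XOR B) XOR B
n3 = A XOR n1 = A XOR (D XOR B)
n4 = n3 OR n1 = (A XOR (D XOR B)) OR (D XOR B)
n5 = n3 OR n4 = (A XOR (D XOR B)) OR ((A XOR (D XOR B)) OR (D XOR B))
n6 = n4 OR n5 = ((A XOR (D XOR B)) OR (D XOR B)) OR ((A XOR (D XOR B)) OR ((A XOR (D XOR B)) OR (D XOR B)))
n7 = n6 XOR n2 = (((A XOR (D XOR B)) OR (D XOR B)) OR ((A XOR (D XOR B)) OR ((A XOR (D XOR B)) OR (D XOR B)))) XOR ((D XOR B) XOR B)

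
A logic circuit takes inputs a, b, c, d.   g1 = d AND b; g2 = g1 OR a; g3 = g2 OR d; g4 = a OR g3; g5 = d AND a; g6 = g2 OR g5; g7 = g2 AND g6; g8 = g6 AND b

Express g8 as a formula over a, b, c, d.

(((d AND b) OR a) OR (d AND a)) AND b

g1 = d AND b
g2 = g1 OR a = (d AND b) OR a
g5 = d AND a
g6 = g2 OR g5 = ((d AND b) OR a) OR (d AND a)
g8 = g6 AND b = (((d AND b) OR a) OR (d AND a)) AND b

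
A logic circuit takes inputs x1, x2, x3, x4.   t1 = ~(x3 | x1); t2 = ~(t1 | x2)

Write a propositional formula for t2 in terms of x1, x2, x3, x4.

~((~(x3 | x1)) | x2)

t1 = ~(x3 | x1)
t2 = ~(t1 | x2) = ~((~(x3 | x1)) | x2)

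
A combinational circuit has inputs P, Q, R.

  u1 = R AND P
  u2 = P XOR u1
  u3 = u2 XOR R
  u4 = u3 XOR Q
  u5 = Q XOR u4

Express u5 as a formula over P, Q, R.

Q XOR (((P XOR (R AND P)) XOR R) XOR Q)

u1 = R AND P
u2 = P XOR u1 = P XOR (R AND P)
u3 = u2 XOR R = (P XOR (R AND P)) XOR R
u4 = u3 XOR Q = ((P XOR (R AND P)) XOR R) XOR Q
u5 = Q XOR u4 = Q XOR (((P XOR (R AND P)) XOR R) XOR Q)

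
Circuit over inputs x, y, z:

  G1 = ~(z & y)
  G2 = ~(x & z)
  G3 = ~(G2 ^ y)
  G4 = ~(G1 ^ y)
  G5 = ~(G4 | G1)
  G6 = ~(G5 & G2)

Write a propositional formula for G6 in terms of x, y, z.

G1 = ~(z & y)
G2 = ~(x & z)
G4 = ~(G1 ^ y) = ~((~(z & y)) ^ y)
G5 = ~(G4 | G1) = ~((~((~(z & y)) ^ y)) | (~(z & y)))
G6 = ~(G5 & G2) = ~((~((~((~(z & y)) ^ y)) | (~(z & y)))) & (~(x & z)))

~((~((~((~(z & y)) ^ y)) | (~(z & y)))) & (~(x & z)))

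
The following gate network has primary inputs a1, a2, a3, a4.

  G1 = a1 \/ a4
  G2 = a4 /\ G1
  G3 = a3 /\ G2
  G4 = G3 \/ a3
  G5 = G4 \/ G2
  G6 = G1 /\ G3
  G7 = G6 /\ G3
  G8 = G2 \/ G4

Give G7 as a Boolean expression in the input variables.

G1 = a1 \/ a4
G2 = a4 /\ G1 = a4 /\ (a1 \/ a4)
G3 = a3 /\ G2 = a3 /\ (a4 /\ (a1 \/ a4))
G6 = G1 /\ G3 = (a1 \/ a4) /\ (a3 /\ (a4 /\ (a1 \/ a4)))
G7 = G6 /\ G3 = ((a1 \/ a4) /\ (a3 /\ (a4 /\ (a1 \/ a4)))) /\ (a3 /\ (a4 /\ (a1 \/ a4)))

((a1 \/ a4) /\ (a3 /\ (a4 /\ (a1 \/ a4)))) /\ (a3 /\ (a4 /\ (a1 \/ a4)))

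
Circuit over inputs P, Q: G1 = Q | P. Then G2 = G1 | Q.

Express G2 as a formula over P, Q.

(Q | P) | Q

G1 = Q | P
G2 = G1 | Q = (Q | P) | Q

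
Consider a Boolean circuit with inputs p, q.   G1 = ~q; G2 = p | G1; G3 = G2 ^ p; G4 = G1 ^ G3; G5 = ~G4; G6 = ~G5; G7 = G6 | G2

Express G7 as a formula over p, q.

G1 = ~q
G2 = p | G1 = p | ~q
G3 = G2 ^ p = (p | ~q) ^ p
G4 = G1 ^ G3 = ~q ^ ((p | ~q) ^ p)
G5 = ~G4 = ~(~q ^ ((p | ~q) ^ p))
G6 = ~G5 = ~~(~q ^ ((p | ~q) ^ p))
G7 = G6 | G2 = ~~(~q ^ ((p | ~q) ^ p)) | (p | ~q)

~~(~q ^ ((p | ~q) ^ p)) | (p | ~q)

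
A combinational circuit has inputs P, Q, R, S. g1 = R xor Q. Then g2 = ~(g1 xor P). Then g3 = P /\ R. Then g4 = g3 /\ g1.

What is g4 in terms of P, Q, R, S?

g1 = R xor Q
g3 = P /\ R
g4 = g3 /\ g1 = (P /\ R) /\ (R xor Q)

(P /\ R) /\ (R xor Q)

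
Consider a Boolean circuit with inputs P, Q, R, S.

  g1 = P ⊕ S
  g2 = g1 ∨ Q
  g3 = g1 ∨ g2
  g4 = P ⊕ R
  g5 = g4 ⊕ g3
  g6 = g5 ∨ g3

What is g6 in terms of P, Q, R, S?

g1 = P ⊕ S
g2 = g1 ∨ Q = (P ⊕ S) ∨ Q
g3 = g1 ∨ g2 = (P ⊕ S) ∨ ((P ⊕ S) ∨ Q)
g4 = P ⊕ R
g5 = g4 ⊕ g3 = (P ⊕ R) ⊕ ((P ⊕ S) ∨ ((P ⊕ S) ∨ Q))
g6 = g5 ∨ g3 = ((P ⊕ R) ⊕ ((P ⊕ S) ∨ ((P ⊕ S) ∨ Q))) ∨ ((P ⊕ S) ∨ ((P ⊕ S) ∨ Q))

((P ⊕ R) ⊕ ((P ⊕ S) ∨ ((P ⊕ S) ∨ Q))) ∨ ((P ⊕ S) ∨ ((P ⊕ S) ∨ Q))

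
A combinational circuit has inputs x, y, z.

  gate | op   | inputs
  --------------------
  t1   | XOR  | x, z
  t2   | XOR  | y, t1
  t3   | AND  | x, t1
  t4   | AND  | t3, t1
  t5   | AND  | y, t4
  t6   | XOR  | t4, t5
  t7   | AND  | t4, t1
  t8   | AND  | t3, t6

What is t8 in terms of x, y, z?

t1 = x XOR z
t3 = x AND t1 = x AND (x XOR z)
t4 = t3 AND t1 = (x AND (x XOR z)) AND (x XOR z)
t5 = y AND t4 = y AND ((x AND (x XOR z)) AND (x XOR z))
t6 = t4 XOR t5 = ((x AND (x XOR z)) AND (x XOR z)) XOR (y AND ((x AND (x XOR z)) AND (x XOR z)))
t8 = t3 AND t6 = (x AND (x XOR z)) AND (((x AND (x XOR z)) AND (x XOR z)) XOR (y AND ((x AND (x XOR z)) AND (x XOR z))))

(x AND (x XOR z)) AND (((x AND (x XOR z)) AND (x XOR z)) XOR (y AND ((x AND (x XOR z)) AND (x XOR z))))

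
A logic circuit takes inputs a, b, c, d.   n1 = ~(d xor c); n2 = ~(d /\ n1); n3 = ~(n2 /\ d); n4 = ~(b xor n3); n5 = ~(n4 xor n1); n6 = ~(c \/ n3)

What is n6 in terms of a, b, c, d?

n1 = ~(d xor c)
n2 = ~(d /\ n1) = ~(d /\ (~(d xor c)))
n3 = ~(n2 /\ d) = ~((~(d /\ (~(d xor c)))) /\ d)
n6 = ~(c \/ n3) = ~(c \/ (~((~(d /\ (~(d xor c)))) /\ d)))

~(c \/ (~((~(d /\ (~(d xor c)))) /\ d)))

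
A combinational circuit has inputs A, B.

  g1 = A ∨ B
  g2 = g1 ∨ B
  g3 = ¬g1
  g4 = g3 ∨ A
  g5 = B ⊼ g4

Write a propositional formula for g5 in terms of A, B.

B ⊼ (¬(A ∨ B) ∨ A)

g1 = A ∨ B
g3 = ¬g1 = ¬(A ∨ B)
g4 = g3 ∨ A = ¬(A ∨ B) ∨ A
g5 = B ⊼ g4 = B ⊼ (¬(A ∨ B) ∨ A)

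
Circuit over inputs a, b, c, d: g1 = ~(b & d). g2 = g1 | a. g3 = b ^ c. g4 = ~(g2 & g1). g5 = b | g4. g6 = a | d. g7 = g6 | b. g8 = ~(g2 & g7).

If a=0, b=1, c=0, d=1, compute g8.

1

g1 = ~(1 & 1) = 0
g2 = 0 | 0 = 0
g6 = 0 | 1 = 1
g7 = 1 | 1 = 1
g8 = ~(0 & 1) = 1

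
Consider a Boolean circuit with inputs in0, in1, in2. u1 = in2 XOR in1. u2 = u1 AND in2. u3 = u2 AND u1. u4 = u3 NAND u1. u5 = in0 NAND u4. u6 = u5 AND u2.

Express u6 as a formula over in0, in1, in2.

u1 = in2 XOR in1
u2 = u1 AND in2 = (in2 XOR in1) AND in2
u3 = u2 AND u1 = ((in2 XOR in1) AND in2) AND (in2 XOR in1)
u4 = u3 NAND u1 = (((in2 XOR in1) AND in2) AND (in2 XOR in1)) NAND (in2 XOR in1)
u5 = in0 NAND u4 = in0 NAND ((((in2 XOR in1) AND in2) AND (in2 XOR in1)) NAND (in2 XOR in1))
u6 = u5 AND u2 = (in0 NAND ((((in2 XOR in1) AND in2) AND (in2 XOR in1)) NAND (in2 XOR in1))) AND ((in2 XOR in1) AND in2)

(in0 NAND ((((in2 XOR in1) AND in2) AND (in2 XOR in1)) NAND (in2 XOR in1))) AND ((in2 XOR in1) AND in2)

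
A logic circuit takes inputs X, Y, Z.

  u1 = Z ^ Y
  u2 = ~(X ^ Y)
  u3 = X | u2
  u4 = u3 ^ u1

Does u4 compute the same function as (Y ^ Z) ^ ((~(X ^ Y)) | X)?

u1 = Z ^ Y
u2 = ~(X ^ Y)
u3 = X | u2 = X | (~(X ^ Y))
u4 = u3 ^ u1 = (X | (~(X ^ Y))) ^ (Z ^ Y)
At X=0, Y=0, Z=1: circuit gives 0, formula gives 0.
At X=0, Y=0, Z=0: circuit gives 1, formula gives 1.
Agrees on all 8 inputs.

Yes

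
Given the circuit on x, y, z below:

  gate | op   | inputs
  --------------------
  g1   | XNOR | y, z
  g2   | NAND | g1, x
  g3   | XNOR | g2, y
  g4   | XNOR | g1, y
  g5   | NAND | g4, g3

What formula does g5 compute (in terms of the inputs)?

((y XNOR z) XNOR y) NAND (((y XNOR z) NAND x) XNOR y)

g1 = y XNOR z
g2 = g1 NAND x = (y XNOR z) NAND x
g3 = g2 XNOR y = ((y XNOR z) NAND x) XNOR y
g4 = g1 XNOR y = (y XNOR z) XNOR y
g5 = g4 NAND g3 = ((y XNOR z) XNOR y) NAND (((y XNOR z) NAND x) XNOR y)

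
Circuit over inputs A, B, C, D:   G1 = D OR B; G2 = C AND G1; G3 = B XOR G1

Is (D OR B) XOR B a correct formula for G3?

Yes

G1 = D OR B
G3 = B XOR G1 = B XOR (D OR B)
At A=0, B=0, C=0, D=0: circuit gives 0, formula gives 0.
At A=0, B=0, C=0, D=1: circuit gives 1, formula gives 1.
Agrees on all 16 inputs.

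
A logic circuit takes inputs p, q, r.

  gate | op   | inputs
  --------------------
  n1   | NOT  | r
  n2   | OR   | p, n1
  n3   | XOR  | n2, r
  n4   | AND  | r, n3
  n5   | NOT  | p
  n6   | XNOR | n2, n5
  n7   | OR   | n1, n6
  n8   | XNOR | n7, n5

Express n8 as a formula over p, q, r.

n1 = NOT r
n2 = p OR n1 = p OR NOT r
n5 = NOT p
n6 = n2 XNOR n5 = (p OR NOT r) XNOR NOT p
n7 = n1 OR n6 = NOT r OR ((p OR NOT r) XNOR NOT p)
n8 = n7 XNOR n5 = (NOT r OR ((p OR NOT r) XNOR NOT p)) XNOR NOT p

(NOT r OR ((p OR NOT r) XNOR NOT p)) XNOR NOT p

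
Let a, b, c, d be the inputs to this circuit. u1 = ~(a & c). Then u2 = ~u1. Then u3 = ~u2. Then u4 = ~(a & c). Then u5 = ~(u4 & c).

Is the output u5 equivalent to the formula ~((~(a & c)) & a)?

u4 = ~(a & c)
u5 = ~(u4 & c) = ~((~(a & c)) & c)
At a=0, b=0, c=1, d=0: circuit gives 0, formula gives 1.

No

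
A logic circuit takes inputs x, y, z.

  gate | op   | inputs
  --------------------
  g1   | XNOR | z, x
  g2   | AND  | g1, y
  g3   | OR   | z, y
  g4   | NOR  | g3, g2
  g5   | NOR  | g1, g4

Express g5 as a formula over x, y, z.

(z XNOR x) NOR ((z OR y) NOR ((z XNOR x) AND y))

g1 = z XNOR x
g2 = g1 AND y = (z XNOR x) AND y
g3 = z OR y
g4 = g3 NOR g2 = (z OR y) NOR ((z XNOR x) AND y)
g5 = g1 NOR g4 = (z XNOR x) NOR ((z OR y) NOR ((z XNOR x) AND y))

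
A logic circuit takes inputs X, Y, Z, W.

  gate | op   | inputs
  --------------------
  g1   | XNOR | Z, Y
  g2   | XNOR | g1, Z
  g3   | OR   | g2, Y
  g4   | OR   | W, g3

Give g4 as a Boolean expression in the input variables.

W OR (((Z XNOR Y) XNOR Z) OR Y)

g1 = Z XNOR Y
g2 = g1 XNOR Z = (Z XNOR Y) XNOR Z
g3 = g2 OR Y = ((Z XNOR Y) XNOR Z) OR Y
g4 = W OR g3 = W OR (((Z XNOR Y) XNOR Z) OR Y)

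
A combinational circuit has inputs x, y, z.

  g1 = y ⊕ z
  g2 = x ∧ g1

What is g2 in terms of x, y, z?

x ∧ (y ⊕ z)

g1 = y ⊕ z
g2 = x ∧ g1 = x ∧ (y ⊕ z)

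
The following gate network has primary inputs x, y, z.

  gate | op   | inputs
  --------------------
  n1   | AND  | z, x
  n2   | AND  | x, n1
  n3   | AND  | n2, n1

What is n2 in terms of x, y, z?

n1 = z AND x
n2 = x AND n1 = x AND (z AND x)

x AND (z AND x)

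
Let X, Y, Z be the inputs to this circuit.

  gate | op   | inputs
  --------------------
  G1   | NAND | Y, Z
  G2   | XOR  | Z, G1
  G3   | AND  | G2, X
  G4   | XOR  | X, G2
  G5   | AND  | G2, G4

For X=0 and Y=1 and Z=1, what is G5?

G1 = 1 NAND 1 = 0
G2 = 1 XOR 0 = 1
G4 = 0 XOR 1 = 1
G5 = 1 AND 1 = 1

1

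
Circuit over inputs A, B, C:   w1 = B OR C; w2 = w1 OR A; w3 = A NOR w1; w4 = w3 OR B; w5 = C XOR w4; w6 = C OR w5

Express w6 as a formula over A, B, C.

w1 = B OR C
w3 = A NOR w1 = A NOR (B OR C)
w4 = w3 OR B = (A NOR (B OR C)) OR B
w5 = C XOR w4 = C XOR ((A NOR (B OR C)) OR B)
w6 = C OR w5 = C OR (C XOR ((A NOR (B OR C)) OR B))

C OR (C XOR ((A NOR (B OR C)) OR B))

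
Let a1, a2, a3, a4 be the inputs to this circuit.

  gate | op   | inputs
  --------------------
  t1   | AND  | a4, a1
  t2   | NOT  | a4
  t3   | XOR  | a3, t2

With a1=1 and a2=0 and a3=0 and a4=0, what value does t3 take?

t2 = NOT 0 = 1
t3 = 0 XOR 1 = 1

1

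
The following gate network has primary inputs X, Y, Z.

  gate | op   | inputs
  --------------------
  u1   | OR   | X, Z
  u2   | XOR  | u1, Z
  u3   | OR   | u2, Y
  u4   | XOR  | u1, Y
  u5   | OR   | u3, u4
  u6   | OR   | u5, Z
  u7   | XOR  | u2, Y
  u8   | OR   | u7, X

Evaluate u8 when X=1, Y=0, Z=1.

1

u1 = 1 OR 1 = 1
u2 = 1 XOR 1 = 0
u7 = 0 XOR 0 = 0
u8 = 0 OR 1 = 1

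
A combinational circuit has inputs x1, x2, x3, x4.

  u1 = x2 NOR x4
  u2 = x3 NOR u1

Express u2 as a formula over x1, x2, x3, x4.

u1 = x2 NOR x4
u2 = x3 NOR u1 = x3 NOR (x2 NOR x4)

x3 NOR (x2 NOR x4)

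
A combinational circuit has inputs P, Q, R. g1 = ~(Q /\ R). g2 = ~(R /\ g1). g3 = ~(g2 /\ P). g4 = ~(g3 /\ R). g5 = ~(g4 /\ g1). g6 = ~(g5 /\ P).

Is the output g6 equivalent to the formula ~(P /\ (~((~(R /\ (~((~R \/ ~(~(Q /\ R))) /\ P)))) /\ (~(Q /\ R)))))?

g1 = ~(Q /\ R)
g2 = ~(R /\ g1) = ~(R /\ (~(Q /\ R)))
g3 = ~(g2 /\ P) = ~((~(R /\ (~(Q /\ R)))) /\ P)
g4 = ~(g3 /\ R) = ~((~((~(R /\ (~(Q /\ R)))) /\ P)) /\ R)
g5 = ~(g4 /\ g1) = ~((~((~((~(R /\ (~(Q /\ R)))) /\ P)) /\ R)) /\ (~(Q /\ R)))
g6 = ~(g5 /\ P) = ~((~((~((~((~(R /\ (~(Q /\ R)))) /\ P)) /\ R)) /\ (~(Q /\ R)))) /\ P)
At P=1, Q=0, R=1: circuit gives 0, formula gives 0.
At P=0, Q=0, R=0: circuit gives 1, formula gives 1.
Agrees on all 8 inputs.

Yes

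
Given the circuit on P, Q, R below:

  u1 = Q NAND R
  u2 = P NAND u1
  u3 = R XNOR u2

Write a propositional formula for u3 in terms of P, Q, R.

u1 = Q NAND R
u2 = P NAND u1 = P NAND (Q NAND R)
u3 = R XNOR u2 = R XNOR (P NAND (Q NAND R))

R XNOR (P NAND (Q NAND R))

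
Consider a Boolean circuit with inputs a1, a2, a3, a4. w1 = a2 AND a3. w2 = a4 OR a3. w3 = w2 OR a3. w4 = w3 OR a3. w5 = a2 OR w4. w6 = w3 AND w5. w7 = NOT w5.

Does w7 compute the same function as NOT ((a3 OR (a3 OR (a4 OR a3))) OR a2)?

Yes

w2 = a4 OR a3
w3 = w2 OR a3 = (a4 OR a3) OR a3
w4 = w3 OR a3 = ((a4 OR a3) OR a3) OR a3
w5 = a2 OR w4 = a2 OR (((a4 OR a3) OR a3) OR a3)
w7 = NOT w5 = NOT (a2 OR (((a4 OR a3) OR a3) OR a3))
At a1=0, a2=0, a3=0, a4=1: circuit gives 0, formula gives 0.
At a1=0, a2=0, a3=0, a4=0: circuit gives 1, formula gives 1.
Agrees on all 16 inputs.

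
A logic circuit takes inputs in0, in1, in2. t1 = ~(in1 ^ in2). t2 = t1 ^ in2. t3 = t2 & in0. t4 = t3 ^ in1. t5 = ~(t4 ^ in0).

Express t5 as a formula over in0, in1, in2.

~(((((~(in1 ^ in2)) ^ in2) & in0) ^ in1) ^ in0)

t1 = ~(in1 ^ in2)
t2 = t1 ^ in2 = (~(in1 ^ in2)) ^ in2
t3 = t2 & in0 = ((~(in1 ^ in2)) ^ in2) & in0
t4 = t3 ^ in1 = (((~(in1 ^ in2)) ^ in2) & in0) ^ in1
t5 = ~(t4 ^ in0) = ~(((((~(in1 ^ in2)) ^ in2) & in0) ^ in1) ^ in0)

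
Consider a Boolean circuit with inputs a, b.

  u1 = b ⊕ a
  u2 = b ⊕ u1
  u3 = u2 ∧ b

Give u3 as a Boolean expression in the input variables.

u1 = b ⊕ a
u2 = b ⊕ u1 = b ⊕ (b ⊕ a)
u3 = u2 ∧ b = (b ⊕ (b ⊕ a)) ∧ b

(b ⊕ (b ⊕ a)) ∧ b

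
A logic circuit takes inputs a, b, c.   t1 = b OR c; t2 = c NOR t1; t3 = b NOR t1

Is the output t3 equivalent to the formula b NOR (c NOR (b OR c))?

No

t1 = b OR c
t3 = b NOR t1 = b NOR (b OR c)
At a=0, b=0, c=0: circuit gives 1, formula gives 0.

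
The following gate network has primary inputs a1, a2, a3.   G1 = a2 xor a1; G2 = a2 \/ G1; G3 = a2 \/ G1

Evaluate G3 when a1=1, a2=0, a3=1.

1

G1 = 0 xor 1 = 1
G3 = 0 \/ 1 = 1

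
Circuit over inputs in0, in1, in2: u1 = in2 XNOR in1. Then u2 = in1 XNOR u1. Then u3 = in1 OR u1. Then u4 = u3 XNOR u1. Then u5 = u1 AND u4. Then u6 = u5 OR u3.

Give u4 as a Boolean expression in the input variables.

u1 = in2 XNOR in1
u3 = in1 OR u1 = in1 OR (in2 XNOR in1)
u4 = u3 XNOR u1 = (in1 OR (in2 XNOR in1)) XNOR (in2 XNOR in1)

(in1 OR (in2 XNOR in1)) XNOR (in2 XNOR in1)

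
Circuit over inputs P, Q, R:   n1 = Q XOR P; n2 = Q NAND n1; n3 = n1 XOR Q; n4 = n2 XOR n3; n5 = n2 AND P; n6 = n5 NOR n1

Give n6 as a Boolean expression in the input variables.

((Q NAND (Q XOR P)) AND P) NOR (Q XOR P)

n1 = Q XOR P
n2 = Q NAND n1 = Q NAND (Q XOR P)
n5 = n2 AND P = (Q NAND (Q XOR P)) AND P
n6 = n5 NOR n1 = ((Q NAND (Q XOR P)) AND P) NOR (Q XOR P)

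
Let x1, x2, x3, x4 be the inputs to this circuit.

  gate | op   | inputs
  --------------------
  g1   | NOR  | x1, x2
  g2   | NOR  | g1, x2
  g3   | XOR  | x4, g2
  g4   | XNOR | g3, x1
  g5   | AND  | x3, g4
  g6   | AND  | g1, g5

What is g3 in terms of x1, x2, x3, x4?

g1 = x1 NOR x2
g2 = g1 NOR x2 = (x1 NOR x2) NOR x2
g3 = x4 XOR g2 = x4 XOR ((x1 NOR x2) NOR x2)

x4 XOR ((x1 NOR x2) NOR x2)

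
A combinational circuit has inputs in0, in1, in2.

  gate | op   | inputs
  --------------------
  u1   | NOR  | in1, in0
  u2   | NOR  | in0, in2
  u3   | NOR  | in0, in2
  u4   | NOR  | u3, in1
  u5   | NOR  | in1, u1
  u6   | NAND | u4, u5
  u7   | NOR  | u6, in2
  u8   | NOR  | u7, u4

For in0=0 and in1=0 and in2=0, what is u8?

u1 = 0 NOR 0 = 1
u3 = 0 NOR 0 = 1
u4 = 1 NOR 0 = 0
u5 = 0 NOR 1 = 0
u6 = 0 NAND 0 = 1
u7 = 1 NOR 0 = 0
u8 = 0 NOR 0 = 1

1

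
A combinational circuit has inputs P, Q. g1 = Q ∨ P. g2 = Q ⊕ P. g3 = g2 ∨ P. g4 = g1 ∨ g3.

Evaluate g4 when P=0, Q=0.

0

g1 = 0 ∨ 0 = 0
g2 = 0 ⊕ 0 = 0
g3 = 0 ∨ 0 = 0
g4 = 0 ∨ 0 = 0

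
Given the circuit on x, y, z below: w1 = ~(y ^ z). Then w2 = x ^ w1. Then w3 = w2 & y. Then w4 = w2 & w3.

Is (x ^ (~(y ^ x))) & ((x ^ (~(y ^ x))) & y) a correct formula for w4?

No

w1 = ~(y ^ z)
w2 = x ^ w1 = x ^ (~(y ^ z))
w3 = w2 & y = (x ^ (~(y ^ z))) & y
w4 = w2 & w3 = (x ^ (~(y ^ z))) & ((x ^ (~(y ^ z))) & y)
At x=0, y=1, z=1: circuit gives 1, formula gives 0.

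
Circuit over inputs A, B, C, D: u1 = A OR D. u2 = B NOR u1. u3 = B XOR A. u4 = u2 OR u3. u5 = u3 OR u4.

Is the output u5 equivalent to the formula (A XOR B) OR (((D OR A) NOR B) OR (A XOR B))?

u1 = A OR D
u2 = B NOR u1 = B NOR (A OR D)
u3 = B XOR A
u4 = u2 OR u3 = (B NOR (A OR D)) OR (B XOR A)
u5 = u3 OR u4 = (B XOR A) OR ((B NOR (A OR D)) OR (B XOR A))
At A=0, B=0, C=0, D=1: circuit gives 0, formula gives 0.
At A=0, B=0, C=0, D=0: circuit gives 1, formula gives 1.
Agrees on all 16 inputs.

Yes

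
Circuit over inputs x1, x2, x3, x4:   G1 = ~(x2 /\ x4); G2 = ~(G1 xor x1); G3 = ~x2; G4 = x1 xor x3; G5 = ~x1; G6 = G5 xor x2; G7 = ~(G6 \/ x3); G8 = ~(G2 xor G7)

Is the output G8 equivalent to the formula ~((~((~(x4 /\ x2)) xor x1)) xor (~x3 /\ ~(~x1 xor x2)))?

Yes

G1 = ~(x2 /\ x4)
G2 = ~(G1 xor x1) = ~((~(x2 /\ x4)) xor x1)
G5 = ~x1
G6 = G5 xor x2 = ~x1 xor x2
G7 = ~(G6 \/ x3) = ~((~x1 xor x2) \/ x3)
G8 = ~(G2 xor G7) = ~((~((~(x2 /\ x4)) xor x1)) xor (~((~x1 xor x2) \/ x3)))
At x1=0, x2=1, x3=0, x4=0: circuit gives 0, formula gives 0.
At x1=0, x2=0, x3=0, x4=0: circuit gives 1, formula gives 1.
Agrees on all 16 inputs.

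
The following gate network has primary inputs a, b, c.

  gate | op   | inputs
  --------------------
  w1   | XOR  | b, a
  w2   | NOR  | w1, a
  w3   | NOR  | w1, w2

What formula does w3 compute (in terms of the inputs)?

w1 = b XOR a
w2 = w1 NOR a = (b XOR a) NOR a
w3 = w1 NOR w2 = (b XOR a) NOR ((b XOR a) NOR a)

(b XOR a) NOR ((b XOR a) NOR a)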